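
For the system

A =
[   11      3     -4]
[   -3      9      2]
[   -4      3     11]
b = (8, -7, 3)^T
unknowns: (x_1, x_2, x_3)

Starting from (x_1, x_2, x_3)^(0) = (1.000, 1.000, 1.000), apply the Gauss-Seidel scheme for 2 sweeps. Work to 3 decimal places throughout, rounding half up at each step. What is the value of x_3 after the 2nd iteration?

Iteration 1:
  x_1 = (8 - (3)·1.000 - (-4)·1.000) / (11) = 0.818
  x_2 = (-7 - (-3)·0.818 - (2)·1.000) / (9) = -0.727
  x_3 = (3 - (-4)·0.818 - (3)·-0.727) / (11) = 0.768
Iteration 2:
  x_1 = (8 - (3)·-0.727 - (-4)·0.768) / (11) = 1.205
  x_2 = (-7 - (-3)·1.205 - (2)·0.768) / (9) = -0.547
  x_3 = (3 - (-4)·1.205 - (3)·-0.547) / (11) = 0.860

0.860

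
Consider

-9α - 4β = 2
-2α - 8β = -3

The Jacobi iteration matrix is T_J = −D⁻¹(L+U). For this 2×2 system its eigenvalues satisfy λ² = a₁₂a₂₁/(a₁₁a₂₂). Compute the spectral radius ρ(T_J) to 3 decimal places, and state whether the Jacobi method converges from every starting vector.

0.333

a₁₂a₂₁/(a₁₁a₂₂) = (-4)·(-2) / ((-9)·(-8)) = 0.111111
ρ = √|0.111111| = √0.111111 = 0.333
ρ < 1, so Jacobi converges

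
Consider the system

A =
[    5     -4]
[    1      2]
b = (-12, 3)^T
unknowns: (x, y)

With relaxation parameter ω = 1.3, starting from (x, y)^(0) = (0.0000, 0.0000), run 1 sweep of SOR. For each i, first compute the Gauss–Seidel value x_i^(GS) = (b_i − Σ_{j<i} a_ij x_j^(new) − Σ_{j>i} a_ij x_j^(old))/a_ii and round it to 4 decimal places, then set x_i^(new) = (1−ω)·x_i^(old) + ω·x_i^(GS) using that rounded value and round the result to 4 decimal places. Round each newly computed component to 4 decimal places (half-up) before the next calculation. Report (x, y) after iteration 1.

Iteration 1:
  x: GS value = (-12 - (-4)·0.0000) / (5) = -2.4000;  x ← (1−ω)·0.0000 + ω·-2.4000 = -3.1200
  y: GS value = (3 - (1)·-3.1200) / (2) = 3.0600;  y ← (1−ω)·0.0000 + ω·3.0600 = 3.9780

(-3.1200, 3.9780)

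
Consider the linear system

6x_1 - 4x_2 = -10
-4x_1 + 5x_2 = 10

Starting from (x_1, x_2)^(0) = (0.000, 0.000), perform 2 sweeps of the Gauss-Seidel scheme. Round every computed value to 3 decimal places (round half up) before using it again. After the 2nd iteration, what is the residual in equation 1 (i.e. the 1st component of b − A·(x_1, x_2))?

1.426

Iteration 1:
  x_1 = (-10 - (-4)·0.000) / (6) = -1.667
  x_2 = (10 - (-4)·-1.667) / (5) = 0.666
Iteration 2:
  x_1 = (-10 - (-4)·0.666) / (6) = -1.223
  x_2 = (10 - (-4)·-1.223) / (5) = 1.022
Residual b − A·x = (1.426, -0.002)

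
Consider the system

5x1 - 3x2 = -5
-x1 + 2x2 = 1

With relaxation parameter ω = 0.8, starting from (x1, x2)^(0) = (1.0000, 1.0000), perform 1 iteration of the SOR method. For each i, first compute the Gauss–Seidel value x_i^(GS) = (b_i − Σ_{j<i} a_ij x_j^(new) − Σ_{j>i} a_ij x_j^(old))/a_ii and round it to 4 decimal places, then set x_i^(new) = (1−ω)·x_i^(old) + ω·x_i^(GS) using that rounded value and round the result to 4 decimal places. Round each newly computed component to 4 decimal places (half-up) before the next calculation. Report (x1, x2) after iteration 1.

Iteration 1:
  x1: GS value = (-5 - (-3)·1.0000) / (5) = -0.4000;  x1 ← (1−ω)·1.0000 + ω·-0.4000 = -0.1200
  x2: GS value = (1 - (-1)·-0.1200) / (2) = 0.4400;  x2 ← (1−ω)·1.0000 + ω·0.4400 = 0.5520

(-0.1200, 0.5520)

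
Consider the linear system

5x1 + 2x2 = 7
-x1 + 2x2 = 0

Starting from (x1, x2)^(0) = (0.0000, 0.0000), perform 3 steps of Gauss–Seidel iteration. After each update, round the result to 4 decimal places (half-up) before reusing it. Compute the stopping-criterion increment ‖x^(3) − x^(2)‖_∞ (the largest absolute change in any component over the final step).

0.0560

Iteration 1:
  x1 = (7 - (2)·0.0000) / (5) = 1.4000
  x2 = (0 - (-1)·1.4000) / (2) = 0.7000
Iteration 2:
  x1 = (7 - (2)·0.7000) / (5) = 1.1200
  x2 = (0 - (-1)·1.1200) / (2) = 0.5600
Iteration 3:
  x1 = (7 - (2)·0.5600) / (5) = 1.1760
  x2 = (0 - (-1)·1.1760) / (2) = 0.5880
Change: (0.0560, 0.0280) → max |·| = 0.0560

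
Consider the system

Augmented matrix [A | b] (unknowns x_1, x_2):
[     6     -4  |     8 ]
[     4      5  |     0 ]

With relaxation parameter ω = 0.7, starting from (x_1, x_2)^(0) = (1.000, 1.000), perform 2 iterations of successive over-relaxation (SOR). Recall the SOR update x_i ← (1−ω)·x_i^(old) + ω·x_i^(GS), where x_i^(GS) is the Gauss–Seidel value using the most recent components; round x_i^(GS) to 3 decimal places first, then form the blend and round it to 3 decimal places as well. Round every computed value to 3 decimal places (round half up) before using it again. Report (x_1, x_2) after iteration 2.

Iteration 1:
  x_1: GS value = (8 - (-4)·1.000) / (6) = 2.000;  x_1 ← (1−ω)·1.000 + ω·2.000 = 1.700
  x_2: GS value = (0 - (4)·1.700) / (5) = -1.360;  x_2 ← (1−ω)·1.000 + ω·-1.360 = -0.652
Iteration 2:
  x_1: GS value = (8 - (-4)·-0.652) / (6) = 0.899;  x_1 ← (1−ω)·1.700 + ω·0.899 = 1.139
  x_2: GS value = (0 - (4)·1.139) / (5) = -0.911;  x_2 ← (1−ω)·-0.652 + ω·-0.911 = -0.833

(1.139, -0.833)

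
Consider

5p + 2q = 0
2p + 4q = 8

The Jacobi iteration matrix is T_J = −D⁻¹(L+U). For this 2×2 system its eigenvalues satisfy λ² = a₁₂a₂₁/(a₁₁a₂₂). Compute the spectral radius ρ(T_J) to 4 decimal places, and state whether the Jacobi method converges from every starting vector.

a₁₂a₂₁/(a₁₁a₂₂) = (2)·(2) / ((5)·(4)) = 0.200000
ρ = √|0.200000| = √0.200000 = 0.4472
ρ < 1, so Jacobi converges

0.4472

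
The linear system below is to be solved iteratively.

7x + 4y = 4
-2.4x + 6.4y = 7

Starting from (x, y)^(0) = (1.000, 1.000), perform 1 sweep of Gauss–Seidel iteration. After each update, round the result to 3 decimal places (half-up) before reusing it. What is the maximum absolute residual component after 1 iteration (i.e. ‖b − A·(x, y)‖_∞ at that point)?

Iteration 1:
  x = (4 - (4)·1.000) / (7) = 0.000
  y = (7 - (-2.4)·0.000) / (6.4) = 1.094
Residual b − A·x = (-0.376, -0.002); ∞-norm = 0.376

0.376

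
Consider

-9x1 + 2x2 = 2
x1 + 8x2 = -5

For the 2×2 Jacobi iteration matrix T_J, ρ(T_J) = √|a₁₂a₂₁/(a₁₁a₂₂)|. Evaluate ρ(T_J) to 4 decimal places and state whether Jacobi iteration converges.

0.1667

a₁₂a₂₁/(a₁₁a₂₂) = (2)·(1) / ((-9)·(8)) = -0.027778
ρ = √|-0.027778| = √0.027778 = 0.1667
ρ < 1, so Jacobi converges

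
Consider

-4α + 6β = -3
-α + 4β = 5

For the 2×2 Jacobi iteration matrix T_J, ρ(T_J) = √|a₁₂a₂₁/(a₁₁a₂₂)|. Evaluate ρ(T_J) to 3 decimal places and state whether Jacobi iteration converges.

0.612

a₁₂a₂₁/(a₁₁a₂₂) = (6)·(-1) / ((-4)·(4)) = 0.375000
ρ = √|0.375000| = √0.375000 = 0.612
ρ < 1, so Jacobi converges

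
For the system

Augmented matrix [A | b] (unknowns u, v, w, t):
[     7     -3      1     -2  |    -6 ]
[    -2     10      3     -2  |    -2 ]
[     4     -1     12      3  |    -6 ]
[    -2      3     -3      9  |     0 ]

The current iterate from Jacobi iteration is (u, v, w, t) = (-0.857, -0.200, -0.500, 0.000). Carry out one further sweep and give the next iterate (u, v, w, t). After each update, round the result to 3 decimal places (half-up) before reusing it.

(-0.871, -0.221, -0.231, -0.290)

One sweep:
  u = (-6 - (-3)·-0.200 - (1)·-0.500 - (-2)·0.000) / (7) = -0.871
  v = (-2 - (-2)·-0.857 - (3)·-0.500 - (-2)·0.000) / (10) = -0.221
  w = (-6 - (4)·-0.857 - (-1)·-0.200 - (3)·0.000) / (12) = -0.231
  t = (0 - (-2)·-0.857 - (3)·-0.200 - (-3)·-0.500) / (9) = -0.290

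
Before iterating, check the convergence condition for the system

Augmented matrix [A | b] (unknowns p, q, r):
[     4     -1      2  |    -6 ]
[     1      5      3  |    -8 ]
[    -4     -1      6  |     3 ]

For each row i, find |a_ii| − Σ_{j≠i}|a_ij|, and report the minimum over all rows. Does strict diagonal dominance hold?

row 1: |4| − (1+2) = 1
row 2: |5| − (1+3) = 1
row 3: |6| − (4+1) = 1
minimum over rows = 1 → strictly diagonally dominant (convergence guaranteed)

1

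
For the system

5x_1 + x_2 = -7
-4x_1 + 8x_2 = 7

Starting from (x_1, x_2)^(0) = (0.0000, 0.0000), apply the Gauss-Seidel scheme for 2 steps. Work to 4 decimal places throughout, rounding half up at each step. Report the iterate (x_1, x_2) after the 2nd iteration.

(-1.4350, 0.1575)

Iteration 1:
  x_1 = (-7 - (1)·0.0000) / (5) = -1.4000
  x_2 = (7 - (-4)·-1.4000) / (8) = 0.1750
Iteration 2:
  x_1 = (-7 - (1)·0.1750) / (5) = -1.4350
  x_2 = (7 - (-4)·-1.4350) / (8) = 0.1575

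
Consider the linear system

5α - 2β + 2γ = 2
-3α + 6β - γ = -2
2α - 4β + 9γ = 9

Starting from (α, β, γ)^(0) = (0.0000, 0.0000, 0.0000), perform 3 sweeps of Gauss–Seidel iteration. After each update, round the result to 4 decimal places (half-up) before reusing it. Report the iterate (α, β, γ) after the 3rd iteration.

(-0.0414, -0.2015, 0.9196)

Iteration 1:
  α = (2 - (-2)·0.0000 - (2)·0.0000) / (5) = 0.4000
  β = (-2 - (-3)·0.4000 - (-1)·0.0000) / (6) = -0.1333
  γ = (9 - (2)·0.4000 - (-4)·-0.1333) / (9) = 0.8519
Iteration 2:
  α = (2 - (-2)·-0.1333 - (2)·0.8519) / (5) = 0.0059
  β = (-2 - (-3)·0.0059 - (-1)·0.8519) / (6) = -0.1884
  γ = (9 - (2)·0.0059 - (-4)·-0.1884) / (9) = 0.9150
Iteration 3:
  α = (2 - (-2)·-0.1884 - (2)·0.9150) / (5) = -0.0414
  β = (-2 - (-3)·-0.0414 - (-1)·0.9150) / (6) = -0.2015
  γ = (9 - (2)·-0.0414 - (-4)·-0.2015) / (9) = 0.9196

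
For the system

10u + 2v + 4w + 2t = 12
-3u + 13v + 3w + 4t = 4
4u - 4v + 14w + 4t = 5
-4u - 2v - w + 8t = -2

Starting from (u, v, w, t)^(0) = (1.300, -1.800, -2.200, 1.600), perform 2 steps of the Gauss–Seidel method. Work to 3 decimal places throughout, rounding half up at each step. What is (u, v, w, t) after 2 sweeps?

Iteration 1:
  u = (12 - (2)·-1.800 - (4)·-2.200 - (2)·1.600) / (10) = 2.120
  v = (4 - (-3)·2.120 - (3)·-2.200 - (4)·1.600) / (13) = 0.812
  w = (5 - (4)·2.120 - (-4)·0.812 - (4)·1.600) / (14) = -0.474
  t = (-2 - (-4)·2.120 - (-2)·0.812 - (-1)·-0.474) / (8) = 0.954
Iteration 2:
  u = (12 - (2)·0.812 - (4)·-0.474 - (2)·0.954) / (10) = 1.036
  v = (4 - (-3)·1.036 - (3)·-0.474 - (4)·0.954) / (13) = 0.363
  w = (5 - (4)·1.036 - (-4)·0.363 - (4)·0.954) / (14) = -0.108
  t = (-2 - (-4)·1.036 - (-2)·0.363 - (-1)·-0.108) / (8) = 0.345

(1.036, 0.363, -0.108, 0.345)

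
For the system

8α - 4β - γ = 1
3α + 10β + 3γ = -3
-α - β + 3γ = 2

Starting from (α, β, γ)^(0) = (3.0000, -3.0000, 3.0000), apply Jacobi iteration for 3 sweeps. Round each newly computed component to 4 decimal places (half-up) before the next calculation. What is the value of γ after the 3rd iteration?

Iteration 1:
  α = (1 - (-4)·-3.0000 - (-1)·3.0000) / (8) = -1.0000
  β = (-3 - (3)·3.0000 - (3)·3.0000) / (10) = -2.1000
  γ = (2 - (-1)·3.0000 - (-1)·-3.0000) / (3) = 0.6667
Iteration 2:
  α = (1 - (-4)·-2.1000 - (-1)·0.6667) / (8) = -0.8417
  β = (-3 - (3)·-1.0000 - (3)·0.6667) / (10) = -0.2000
  γ = (2 - (-1)·-1.0000 - (-1)·-2.1000) / (3) = -0.3667
Iteration 3:
  α = (1 - (-4)·-0.2000 - (-1)·-0.3667) / (8) = -0.0208
  β = (-3 - (3)·-0.8417 - (3)·-0.3667) / (10) = 0.0625
  γ = (2 - (-1)·-0.8417 - (-1)·-0.2000) / (3) = 0.3194

0.3194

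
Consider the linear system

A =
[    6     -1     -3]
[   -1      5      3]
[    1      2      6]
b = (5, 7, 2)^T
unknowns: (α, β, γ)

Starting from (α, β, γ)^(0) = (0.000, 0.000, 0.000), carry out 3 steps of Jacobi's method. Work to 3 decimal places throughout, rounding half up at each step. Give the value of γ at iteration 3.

Iteration 1:
  α = (5 - (-1)·0.000 - (-3)·0.000) / (6) = 0.833
  β = (7 - (-1)·0.000 - (3)·0.000) / (5) = 1.400
  γ = (2 - (1)·0.000 - (2)·0.000) / (6) = 0.333
Iteration 2:
  α = (5 - (-1)·1.400 - (-3)·0.333) / (6) = 1.233
  β = (7 - (-1)·0.833 - (3)·0.333) / (5) = 1.367
  γ = (2 - (1)·0.833 - (2)·1.400) / (6) = -0.272
Iteration 3:
  α = (5 - (-1)·1.367 - (-3)·-0.272) / (6) = 0.925
  β = (7 - (-1)·1.233 - (3)·-0.272) / (5) = 1.810
  γ = (2 - (1)·1.233 - (2)·1.367) / (6) = -0.328

-0.328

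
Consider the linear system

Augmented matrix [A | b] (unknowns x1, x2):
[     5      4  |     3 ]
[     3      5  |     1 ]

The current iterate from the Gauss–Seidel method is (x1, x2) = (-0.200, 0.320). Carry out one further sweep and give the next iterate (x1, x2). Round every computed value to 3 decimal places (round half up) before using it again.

(0.344, -0.006)

One sweep:
  x1 = (3 - (4)·0.320) / (5) = 0.344
  x2 = (1 - (3)·0.344) / (5) = -0.006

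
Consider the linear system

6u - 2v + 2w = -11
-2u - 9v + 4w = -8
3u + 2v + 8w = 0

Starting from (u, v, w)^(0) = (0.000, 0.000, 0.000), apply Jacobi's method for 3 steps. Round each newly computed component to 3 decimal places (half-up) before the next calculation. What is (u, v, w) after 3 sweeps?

(-1.556, 1.437, 0.252)

Iteration 1:
  u = (-11 - (-2)·0.000 - (2)·0.000) / (6) = -1.833
  v = (-8 - (-2)·0.000 - (4)·0.000) / (-9) = 0.889
  w = (0 - (3)·0.000 - (2)·0.000) / (8) = 0.000
Iteration 2:
  u = (-11 - (-2)·0.889 - (2)·0.000) / (6) = -1.537
  v = (-8 - (-2)·-1.833 - (4)·0.000) / (-9) = 1.296
  w = (0 - (3)·-1.833 - (2)·0.889) / (8) = 0.465
Iteration 3:
  u = (-11 - (-2)·1.296 - (2)·0.465) / (6) = -1.556
  v = (-8 - (-2)·-1.537 - (4)·0.465) / (-9) = 1.437
  w = (0 - (3)·-1.537 - (2)·1.296) / (8) = 0.252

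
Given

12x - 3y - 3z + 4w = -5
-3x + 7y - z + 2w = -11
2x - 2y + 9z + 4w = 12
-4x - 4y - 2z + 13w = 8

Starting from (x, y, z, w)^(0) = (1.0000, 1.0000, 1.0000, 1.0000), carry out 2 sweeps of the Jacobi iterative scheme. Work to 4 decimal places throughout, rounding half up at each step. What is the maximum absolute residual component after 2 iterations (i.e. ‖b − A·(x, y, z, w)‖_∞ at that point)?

Iteration 1:
  x = (-5 - (-3)·1.0000 - (-3)·1.0000 - (4)·1.0000) / (12) = -0.2500
  y = (-11 - (-3)·1.0000 - (-1)·1.0000 - (2)·1.0000) / (7) = -1.2857
  z = (12 - (2)·1.0000 - (-2)·1.0000 - (4)·1.0000) / (9) = 0.8889
  w = (8 - (-4)·1.0000 - (-4)·1.0000 - (-2)·1.0000) / (13) = 1.3846
Iteration 2:
  x = (-5 - (-3)·-1.2857 - (-3)·0.8889 - (4)·1.3846) / (12) = -0.9774
  y = (-11 - (-3)·-0.2500 - (-1)·0.8889 - (2)·1.3846) / (7) = -1.9472
  z = (12 - (2)·-0.2500 - (-2)·-1.2857 - (4)·1.3846) / (9) = 0.4878
  w = (8 - (-4)·-0.2500 - (-4)·-1.2857 - (-2)·0.8889) / (13) = 0.2796
Residual b − A·x = (1.2322, -0.3732, 4.5518, -6.3576); ∞-norm = 6.3576

6.3576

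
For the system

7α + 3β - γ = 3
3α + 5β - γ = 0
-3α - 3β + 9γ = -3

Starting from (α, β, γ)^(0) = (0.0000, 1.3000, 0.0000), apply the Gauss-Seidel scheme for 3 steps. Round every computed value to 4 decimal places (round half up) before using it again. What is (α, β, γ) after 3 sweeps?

Iteration 1:
  α = (3 - (3)·1.3000 - (-1)·0.0000) / (7) = -0.1286
  β = (0 - (3)·-0.1286 - (-1)·0.0000) / (5) = 0.0772
  γ = (-3 - (-3)·-0.1286 - (-3)·0.0772) / (9) = -0.3505
Iteration 2:
  α = (3 - (3)·0.0772 - (-1)·-0.3505) / (7) = 0.3454
  β = (0 - (3)·0.3454 - (-1)·-0.3505) / (5) = -0.2773
  γ = (-3 - (-3)·0.3454 - (-3)·-0.2773) / (9) = -0.3106
Iteration 3:
  α = (3 - (3)·-0.2773 - (-1)·-0.3106) / (7) = 0.5030
  β = (0 - (3)·0.5030 - (-1)·-0.3106) / (5) = -0.3639
  γ = (-3 - (-3)·0.5030 - (-3)·-0.3639) / (9) = -0.2870

(0.5030, -0.3639, -0.2870)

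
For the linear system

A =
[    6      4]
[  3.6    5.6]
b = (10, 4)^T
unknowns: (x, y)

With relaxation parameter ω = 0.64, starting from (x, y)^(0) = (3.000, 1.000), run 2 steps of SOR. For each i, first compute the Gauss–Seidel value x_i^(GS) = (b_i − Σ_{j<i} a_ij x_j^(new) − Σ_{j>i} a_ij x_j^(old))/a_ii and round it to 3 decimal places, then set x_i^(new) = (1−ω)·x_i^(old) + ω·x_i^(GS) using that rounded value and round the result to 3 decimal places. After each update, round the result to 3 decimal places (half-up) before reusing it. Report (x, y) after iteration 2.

(1.639, -0.177)

Iteration 1:
  x: GS value = (10 - (4)·1.000) / (6) = 1.000;  x ← (1−ω)·3.000 + ω·1.000 = 1.720
  y: GS value = (4 - (3.6)·1.720) / (5.6) = -0.391;  y ← (1−ω)·1.000 + ω·-0.391 = 0.110
Iteration 2:
  x: GS value = (10 - (4)·0.110) / (6) = 1.593;  x ← (1−ω)·1.720 + ω·1.593 = 1.639
  y: GS value = (4 - (3.6)·1.639) / (5.6) = -0.339;  y ← (1−ω)·0.110 + ω·-0.339 = -0.177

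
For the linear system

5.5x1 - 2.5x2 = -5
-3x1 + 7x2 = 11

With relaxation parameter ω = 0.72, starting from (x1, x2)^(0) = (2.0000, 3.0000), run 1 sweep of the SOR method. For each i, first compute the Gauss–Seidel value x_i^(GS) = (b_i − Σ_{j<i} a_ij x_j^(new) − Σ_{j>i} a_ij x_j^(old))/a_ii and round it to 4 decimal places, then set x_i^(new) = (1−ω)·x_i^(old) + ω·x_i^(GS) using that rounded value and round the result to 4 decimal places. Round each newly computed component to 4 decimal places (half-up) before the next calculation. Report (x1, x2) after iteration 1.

(0.8872, 2.2452)

Iteration 1:
  x1: GS value = (-5 - (-2.5)·3.0000) / (5.5) = 0.4545;  x1 ← (1−ω)·2.0000 + ω·0.4545 = 0.8872
  x2: GS value = (11 - (-3)·0.8872) / (7) = 1.9517;  x2 ← (1−ω)·3.0000 + ω·1.9517 = 2.2452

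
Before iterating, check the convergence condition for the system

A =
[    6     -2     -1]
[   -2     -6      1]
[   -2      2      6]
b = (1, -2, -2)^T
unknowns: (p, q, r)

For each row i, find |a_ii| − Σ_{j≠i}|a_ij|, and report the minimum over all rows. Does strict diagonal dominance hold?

2

row 1: |6| − (2+1) = 3
row 2: |-6| − (2+1) = 3
row 3: |6| − (2+2) = 2
minimum over rows = 2 → strictly diagonally dominant (convergence guaranteed)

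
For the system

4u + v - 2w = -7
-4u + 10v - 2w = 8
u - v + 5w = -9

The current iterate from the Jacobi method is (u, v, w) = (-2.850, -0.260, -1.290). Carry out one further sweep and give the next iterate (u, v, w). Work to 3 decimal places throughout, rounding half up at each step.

(-2.330, -0.598, -1.282)

One sweep:
  u = (-7 - (1)·-0.260 - (-2)·-1.290) / (4) = -2.330
  v = (8 - (-4)·-2.850 - (-2)·-1.290) / (10) = -0.598
  w = (-9 - (1)·-2.850 - (-1)·-0.260) / (5) = -1.282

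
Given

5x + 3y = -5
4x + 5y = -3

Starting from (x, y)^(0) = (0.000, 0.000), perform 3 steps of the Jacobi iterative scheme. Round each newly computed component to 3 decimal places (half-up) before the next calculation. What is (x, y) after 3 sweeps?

(-1.120, -0.088)

Iteration 1:
  x = (-5 - (3)·0.000) / (5) = -1.000
  y = (-3 - (4)·0.000) / (5) = -0.600
Iteration 2:
  x = (-5 - (3)·-0.600) / (5) = -0.640
  y = (-3 - (4)·-1.000) / (5) = 0.200
Iteration 3:
  x = (-5 - (3)·0.200) / (5) = -1.120
  y = (-3 - (4)·-0.640) / (5) = -0.088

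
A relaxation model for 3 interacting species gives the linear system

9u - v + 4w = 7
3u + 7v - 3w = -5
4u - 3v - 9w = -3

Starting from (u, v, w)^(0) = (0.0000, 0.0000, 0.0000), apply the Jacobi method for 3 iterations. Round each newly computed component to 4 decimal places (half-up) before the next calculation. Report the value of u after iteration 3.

0.2696

Iteration 1:
  u = (7 - (-1)·0.0000 - (4)·0.0000) / (9) = 0.7778
  v = (-5 - (3)·0.0000 - (-3)·0.0000) / (7) = -0.7143
  w = (-3 - (4)·0.0000 - (-3)·0.0000) / (-9) = 0.3333
Iteration 2:
  u = (7 - (-1)·-0.7143 - (4)·0.3333) / (9) = 0.5503
  v = (-5 - (3)·0.7778 - (-3)·0.3333) / (7) = -0.9048
  w = (-3 - (4)·0.7778 - (-3)·-0.7143) / (-9) = 0.9171
Iteration 3:
  u = (7 - (-1)·-0.9048 - (4)·0.9171) / (9) = 0.2696
  v = (-5 - (3)·0.5503 - (-3)·0.9171) / (7) = -0.5571
  w = (-3 - (4)·0.5503 - (-3)·-0.9048) / (-9) = 0.8795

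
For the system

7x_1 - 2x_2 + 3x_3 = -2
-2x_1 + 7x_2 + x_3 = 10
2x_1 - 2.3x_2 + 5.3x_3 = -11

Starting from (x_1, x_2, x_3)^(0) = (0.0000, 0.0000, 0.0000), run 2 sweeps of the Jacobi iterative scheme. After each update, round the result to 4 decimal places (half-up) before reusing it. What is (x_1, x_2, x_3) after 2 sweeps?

Iteration 1:
  x_1 = (-2 - (-2)·0.0000 - (3)·0.0000) / (7) = -0.2857
  x_2 = (10 - (-2)·0.0000 - (1)·0.0000) / (7) = 1.4286
  x_3 = (-11 - (2)·0.0000 - (-2.3)·0.0000) / (5.3) = -2.0755
Iteration 2:
  x_1 = (-2 - (-2)·1.4286 - (3)·-2.0755) / (7) = 1.0120
  x_2 = (10 - (-2)·-0.2857 - (1)·-2.0755) / (7) = 1.6434
  x_3 = (-11 - (2)·-0.2857 - (-2.3)·1.4286) / (5.3) = -1.3477

(1.0120, 1.6434, -1.3477)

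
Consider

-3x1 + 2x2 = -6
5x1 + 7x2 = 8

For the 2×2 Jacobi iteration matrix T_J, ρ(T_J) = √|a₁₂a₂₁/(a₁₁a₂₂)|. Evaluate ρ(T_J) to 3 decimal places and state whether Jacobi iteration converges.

a₁₂a₂₁/(a₁₁a₂₂) = (2)·(5) / ((-3)·(7)) = -0.476190
ρ = √|-0.476190| = √0.476190 = 0.690
ρ < 1, so Jacobi converges

0.690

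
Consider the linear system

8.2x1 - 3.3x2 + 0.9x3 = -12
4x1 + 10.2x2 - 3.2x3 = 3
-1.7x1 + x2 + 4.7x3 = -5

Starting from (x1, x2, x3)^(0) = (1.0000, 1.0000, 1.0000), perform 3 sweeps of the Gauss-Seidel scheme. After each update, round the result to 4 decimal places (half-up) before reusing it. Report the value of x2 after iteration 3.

0.3587

Iteration 1:
  x1 = (-12 - (-3.3)·1.0000 - (0.9)·1.0000) / (8.2) = -1.1707
  x2 = (3 - (4)·-1.1707 - (-3.2)·1.0000) / (10.2) = 1.0669
  x3 = (-5 - (-1.7)·-1.1707 - (1)·1.0669) / (4.7) = -1.7143
Iteration 2:
  x1 = (-12 - (-3.3)·1.0669 - (0.9)·-1.7143) / (8.2) = -0.8459
  x2 = (3 - (4)·-0.8459 - (-3.2)·-1.7143) / (10.2) = 0.0880
  x3 = (-5 - (-1.7)·-0.8459 - (1)·0.0880) / (4.7) = -1.3885
Iteration 3:
  x1 = (-12 - (-3.3)·0.0880 - (0.9)·-1.3885) / (8.2) = -1.2756
  x2 = (3 - (4)·-1.2756 - (-3.2)·-1.3885) / (10.2) = 0.3587
  x3 = (-5 - (-1.7)·-1.2756 - (1)·0.3587) / (4.7) = -1.6015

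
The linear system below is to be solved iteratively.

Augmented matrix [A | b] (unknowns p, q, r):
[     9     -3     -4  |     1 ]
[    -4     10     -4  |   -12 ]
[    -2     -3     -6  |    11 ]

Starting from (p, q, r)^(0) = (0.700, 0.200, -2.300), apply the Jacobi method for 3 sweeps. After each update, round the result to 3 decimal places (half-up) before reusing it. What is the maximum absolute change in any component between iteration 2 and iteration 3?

Iteration 1:
  p = (1 - (-3)·0.200 - (-4)·-2.300) / (9) = -0.844
  q = (-12 - (-4)·0.700 - (-4)·-2.300) / (10) = -1.840
  r = (11 - (-2)·0.700 - (-3)·0.200) / (-6) = -2.167
Iteration 2:
  p = (1 - (-3)·-1.840 - (-4)·-2.167) / (9) = -1.465
  q = (-12 - (-4)·-0.844 - (-4)·-2.167) / (10) = -2.404
  r = (11 - (-2)·-0.844 - (-3)·-1.840) / (-6) = -0.632
Iteration 3:
  p = (1 - (-3)·-2.404 - (-4)·-0.632) / (9) = -0.971
  q = (-12 - (-4)·-1.465 - (-4)·-0.632) / (10) = -2.039
  r = (11 - (-2)·-1.465 - (-3)·-2.404) / (-6) = -0.143
Change: (0.494, 0.365, 0.489) → max |·| = 0.494

0.494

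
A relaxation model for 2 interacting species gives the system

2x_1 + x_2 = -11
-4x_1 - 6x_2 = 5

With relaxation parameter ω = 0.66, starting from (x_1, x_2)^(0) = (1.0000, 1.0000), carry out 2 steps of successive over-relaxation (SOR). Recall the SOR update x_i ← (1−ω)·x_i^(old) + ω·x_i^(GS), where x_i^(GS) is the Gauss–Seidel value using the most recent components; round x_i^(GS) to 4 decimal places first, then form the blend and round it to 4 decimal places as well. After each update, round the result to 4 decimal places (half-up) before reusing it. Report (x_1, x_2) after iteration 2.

(-5.3171, 2.2597)

Iteration 1:
  x_1: GS value = (-11 - (1)·1.0000) / (2) = -6.0000;  x_1 ← (1−ω)·1.0000 + ω·-6.0000 = -3.6200
  x_2: GS value = (5 - (-4)·-3.6200) / (-6) = 1.5800;  x_2 ← (1−ω)·1.0000 + ω·1.5800 = 1.3828
Iteration 2:
  x_1: GS value = (-11 - (1)·1.3828) / (2) = -6.1914;  x_1 ← (1−ω)·-3.6200 + ω·-6.1914 = -5.3171
  x_2: GS value = (5 - (-4)·-5.3171) / (-6) = 2.7114;  x_2 ← (1−ω)·1.3828 + ω·2.7114 = 2.2597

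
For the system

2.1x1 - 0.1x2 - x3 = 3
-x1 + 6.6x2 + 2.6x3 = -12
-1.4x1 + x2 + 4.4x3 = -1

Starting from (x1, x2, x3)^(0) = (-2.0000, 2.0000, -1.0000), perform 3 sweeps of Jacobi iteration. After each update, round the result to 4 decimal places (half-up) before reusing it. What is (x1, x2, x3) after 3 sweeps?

Iteration 1:
  x1 = (3 - (-0.1)·2.0000 - (-1)·-1.0000) / (2.1) = 1.0476
  x2 = (-12 - (-1)·-2.0000 - (2.6)·-1.0000) / (6.6) = -1.7273
  x3 = (-1 - (-1.4)·-2.0000 - (1)·2.0000) / (4.4) = -1.3182
Iteration 2:
  x1 = (3 - (-0.1)·-1.7273 - (-1)·-1.3182) / (2.1) = 0.7186
  x2 = (-12 - (-1)·1.0476 - (2.6)·-1.3182) / (6.6) = -1.1402
  x3 = (-1 - (-1.4)·1.0476 - (1)·-1.7273) / (4.4) = 0.4986
Iteration 3:
  x1 = (3 - (-0.1)·-1.1402 - (-1)·0.4986) / (2.1) = 1.6117
  x2 = (-12 - (-1)·0.7186 - (2.6)·0.4986) / (6.6) = -1.9057
  x3 = (-1 - (-1.4)·0.7186 - (1)·-1.1402) / (4.4) = 0.2605

(1.6117, -1.9057, 0.2605)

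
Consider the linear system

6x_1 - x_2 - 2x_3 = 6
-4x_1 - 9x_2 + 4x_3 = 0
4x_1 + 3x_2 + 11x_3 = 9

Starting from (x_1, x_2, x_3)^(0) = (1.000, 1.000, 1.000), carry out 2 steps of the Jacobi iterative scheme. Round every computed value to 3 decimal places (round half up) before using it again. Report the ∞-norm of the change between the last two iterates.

Iteration 1:
  x_1 = (6 - (-1)·1.000 - (-2)·1.000) / (6) = 1.500
  x_2 = (0 - (-4)·1.000 - (4)·1.000) / (-9) = 0.000
  x_3 = (9 - (4)·1.000 - (3)·1.000) / (11) = 0.182
Iteration 2:
  x_1 = (6 - (-1)·0.000 - (-2)·0.182) / (6) = 1.061
  x_2 = (0 - (-4)·1.500 - (4)·0.182) / (-9) = -0.586
  x_3 = (9 - (4)·1.500 - (3)·0.000) / (11) = 0.273
Change: (-0.439, -0.586, 0.091) → max |·| = 0.586

0.586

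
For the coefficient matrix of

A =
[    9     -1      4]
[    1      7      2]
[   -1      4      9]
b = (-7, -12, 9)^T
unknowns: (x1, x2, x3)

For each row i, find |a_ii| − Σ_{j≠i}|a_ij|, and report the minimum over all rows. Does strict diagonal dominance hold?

row 1: |9| − (1+4) = 4
row 2: |7| − (1+2) = 4
row 3: |9| − (1+4) = 4
minimum over rows = 4 → strictly diagonally dominant (convergence guaranteed)

4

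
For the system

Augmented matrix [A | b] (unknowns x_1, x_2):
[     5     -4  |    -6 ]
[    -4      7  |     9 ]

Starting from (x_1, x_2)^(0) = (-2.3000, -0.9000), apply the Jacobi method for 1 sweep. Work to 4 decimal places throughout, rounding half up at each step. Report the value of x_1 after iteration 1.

Iteration 1:
  x_1 = (-6 - (-4)·-0.9000) / (5) = -1.9200
  x_2 = (9 - (-4)·-2.3000) / (7) = -0.0286

-1.9200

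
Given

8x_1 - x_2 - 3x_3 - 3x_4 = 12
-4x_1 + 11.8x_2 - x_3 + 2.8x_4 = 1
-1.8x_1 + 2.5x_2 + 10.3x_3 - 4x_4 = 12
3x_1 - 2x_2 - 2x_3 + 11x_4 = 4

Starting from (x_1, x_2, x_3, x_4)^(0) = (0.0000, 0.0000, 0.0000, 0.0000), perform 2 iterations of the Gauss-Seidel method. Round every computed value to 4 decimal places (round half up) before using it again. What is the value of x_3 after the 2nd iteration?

Iteration 1:
  x_1 = (12 - (-1)·0.0000 - (-3)·0.0000 - (-3)·0.0000) / (8) = 1.5000
  x_2 = (1 - (-4)·1.5000 - (-1)·0.0000 - (2.8)·0.0000) / (11.8) = 0.5932
  x_3 = (12 - (-1.8)·1.5000 - (2.5)·0.5932 - (-4)·0.0000) / (10.3) = 1.2832
  x_4 = (4 - (3)·1.5000 - (-2)·0.5932 - (-2)·1.2832) / (11) = 0.2957
Iteration 2:
  x_1 = (12 - (-1)·0.5932 - (-3)·1.2832 - (-3)·0.2957) / (8) = 2.1662
  x_2 = (1 - (-4)·2.1662 - (-1)·1.2832 - (2.8)·0.2957) / (11.8) = 0.8576
  x_3 = (12 - (-1.8)·2.1662 - (2.5)·0.8576 - (-4)·0.2957) / (10.3) = 1.4503
  x_4 = (4 - (3)·2.1662 - (-2)·0.8576 - (-2)·1.4503) / (11) = 0.1925

1.4503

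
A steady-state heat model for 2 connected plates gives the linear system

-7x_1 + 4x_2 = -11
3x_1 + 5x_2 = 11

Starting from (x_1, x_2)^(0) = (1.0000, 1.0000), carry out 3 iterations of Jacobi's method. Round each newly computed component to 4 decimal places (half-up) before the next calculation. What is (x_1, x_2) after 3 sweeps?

Iteration 1:
  x_1 = (-11 - (4)·1.0000) / (-7) = 2.1429
  x_2 = (11 - (3)·1.0000) / (5) = 1.6000
Iteration 2:
  x_1 = (-11 - (4)·1.6000) / (-7) = 2.4857
  x_2 = (11 - (3)·2.1429) / (5) = 0.9143
Iteration 3:
  x_1 = (-11 - (4)·0.9143) / (-7) = 2.0939
  x_2 = (11 - (3)·2.4857) / (5) = 0.7086

(2.0939, 0.7086)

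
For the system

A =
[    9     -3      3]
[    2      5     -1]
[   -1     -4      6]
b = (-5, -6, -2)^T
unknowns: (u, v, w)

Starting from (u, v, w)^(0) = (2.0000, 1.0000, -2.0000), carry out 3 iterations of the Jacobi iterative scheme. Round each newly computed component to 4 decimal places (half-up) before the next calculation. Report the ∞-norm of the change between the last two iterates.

1.2272

Iteration 1:
  u = (-5 - (-3)·1.0000 - (3)·-2.0000) / (9) = 0.4444
  v = (-6 - (2)·2.0000 - (-1)·-2.0000) / (5) = -2.4000
  w = (-2 - (-1)·2.0000 - (-4)·1.0000) / (6) = 0.6667
Iteration 2:
  u = (-5 - (-3)·-2.4000 - (3)·0.6667) / (9) = -1.5778
  v = (-6 - (2)·0.4444 - (-1)·0.6667) / (5) = -1.2444
  w = (-2 - (-1)·0.4444 - (-4)·-2.4000) / (6) = -1.8593
Iteration 3:
  u = (-5 - (-3)·-1.2444 - (3)·-1.8593) / (9) = -0.3506
  v = (-6 - (2)·-1.5778 - (-1)·-1.8593) / (5) = -0.9407
  w = (-2 - (-1)·-1.5778 - (-4)·-1.2444) / (6) = -1.4259
Change: (1.2272, 0.3037, 0.4334) → max |·| = 1.2272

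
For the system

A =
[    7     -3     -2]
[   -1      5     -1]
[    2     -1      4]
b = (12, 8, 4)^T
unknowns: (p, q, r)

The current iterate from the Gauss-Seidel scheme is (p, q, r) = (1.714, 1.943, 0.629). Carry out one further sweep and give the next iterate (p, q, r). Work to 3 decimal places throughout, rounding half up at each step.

One sweep:
  p = (12 - (-3)·1.943 - (-2)·0.629) / (7) = 2.727
  q = (8 - (-1)·2.727 - (-1)·0.629) / (5) = 2.271
  r = (4 - (2)·2.727 - (-1)·2.271) / (4) = 0.204

(2.727, 2.271, 0.204)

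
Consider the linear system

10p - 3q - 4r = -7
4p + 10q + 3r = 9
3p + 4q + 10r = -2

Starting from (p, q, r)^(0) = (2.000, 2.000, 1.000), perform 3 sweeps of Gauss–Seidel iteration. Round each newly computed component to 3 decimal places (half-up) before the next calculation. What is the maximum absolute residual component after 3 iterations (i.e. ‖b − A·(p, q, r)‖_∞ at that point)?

Iteration 1:
  p = (-7 - (-3)·2.000 - (-4)·1.000) / (10) = 0.300
  q = (9 - (4)·0.300 - (3)·1.000) / (10) = 0.480
  r = (-2 - (3)·0.300 - (4)·0.480) / (10) = -0.482
Iteration 2:
  p = (-7 - (-3)·0.480 - (-4)·-0.482) / (10) = -0.749
  q = (9 - (4)·-0.749 - (3)·-0.482) / (10) = 1.344
  r = (-2 - (3)·-0.749 - (4)·1.344) / (10) = -0.513
Iteration 3:
  p = (-7 - (-3)·1.344 - (-4)·-0.513) / (10) = -0.502
  q = (9 - (4)·-0.502 - (3)·-0.513) / (10) = 1.255
  r = (-2 - (3)·-0.502 - (4)·1.255) / (10) = -0.551
Residual b − A·x = (-0.419, 0.111, -0.004); ∞-norm = 0.419

0.419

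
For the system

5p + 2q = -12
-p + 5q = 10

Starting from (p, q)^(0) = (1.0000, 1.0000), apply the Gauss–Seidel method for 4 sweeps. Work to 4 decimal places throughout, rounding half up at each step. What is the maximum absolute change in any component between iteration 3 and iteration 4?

0.0011

Iteration 1:
  p = (-12 - (2)·1.0000) / (5) = -2.8000
  q = (10 - (-1)·-2.8000) / (5) = 1.4400
Iteration 2:
  p = (-12 - (2)·1.4400) / (5) = -2.9760
  q = (10 - (-1)·-2.9760) / (5) = 1.4048
Iteration 3:
  p = (-12 - (2)·1.4048) / (5) = -2.9619
  q = (10 - (-1)·-2.9619) / (5) = 1.4076
Iteration 4:
  p = (-12 - (2)·1.4076) / (5) = -2.9630
  q = (10 - (-1)·-2.9630) / (5) = 1.4074
Change: (-0.0011, -0.0002) → max |·| = 0.0011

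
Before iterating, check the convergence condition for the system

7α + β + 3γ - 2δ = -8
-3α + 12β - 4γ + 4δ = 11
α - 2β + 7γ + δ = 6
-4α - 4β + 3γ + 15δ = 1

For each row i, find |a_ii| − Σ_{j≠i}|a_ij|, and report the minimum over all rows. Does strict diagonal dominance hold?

1

row 1: |7| − (1+3+2) = 1
row 2: |12| − (3+4+4) = 1
row 3: |7| − (1+2+1) = 3
row 4: |15| − (4+4+3) = 4
minimum over rows = 1 → strictly diagonally dominant (convergence guaranteed)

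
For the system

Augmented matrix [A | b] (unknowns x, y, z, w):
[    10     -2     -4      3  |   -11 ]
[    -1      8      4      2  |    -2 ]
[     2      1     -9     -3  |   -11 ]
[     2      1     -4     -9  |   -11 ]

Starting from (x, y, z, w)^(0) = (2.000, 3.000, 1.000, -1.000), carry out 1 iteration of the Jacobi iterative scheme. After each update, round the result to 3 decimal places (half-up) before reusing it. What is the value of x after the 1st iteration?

Iteration 1:
  x = (-11 - (-2)·3.000 - (-4)·1.000 - (3)·-1.000) / (10) = 0.200
  y = (-2 - (-1)·2.000 - (4)·1.000 - (2)·-1.000) / (8) = -0.250
  z = (-11 - (2)·2.000 - (1)·3.000 - (-3)·-1.000) / (-9) = 2.333
  w = (-11 - (2)·2.000 - (1)·3.000 - (-4)·1.000) / (-9) = 1.556

0.200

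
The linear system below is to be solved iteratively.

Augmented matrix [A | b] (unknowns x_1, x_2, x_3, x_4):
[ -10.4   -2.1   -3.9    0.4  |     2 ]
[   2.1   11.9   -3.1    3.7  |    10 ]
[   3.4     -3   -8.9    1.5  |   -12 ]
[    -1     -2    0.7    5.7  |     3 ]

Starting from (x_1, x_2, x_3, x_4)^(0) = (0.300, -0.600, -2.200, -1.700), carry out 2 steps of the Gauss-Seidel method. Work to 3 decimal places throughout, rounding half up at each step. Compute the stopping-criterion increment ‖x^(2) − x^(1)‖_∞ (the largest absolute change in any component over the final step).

Iteration 1:
  x_1 = (2 - (-2.1)·-0.600 - (-3.9)·-2.200 - (0.4)·-1.700) / (-10.4) = 0.688
  x_2 = (10 - (2.1)·0.688 - (-3.1)·-2.200 - (3.7)·-1.700) / (11.9) = 0.674
  x_3 = (-12 - (3.4)·0.688 - (-3)·0.674 - (1.5)·-1.700) / (-8.9) = 1.097
  x_4 = (3 - (-1)·0.688 - (-2)·0.674 - (0.7)·1.097) / (5.7) = 0.749
Iteration 2:
  x_1 = (2 - (-2.1)·0.674 - (-3.9)·1.097 - (0.4)·0.749) / (-10.4) = -0.711
  x_2 = (10 - (2.1)·-0.711 - (-3.1)·1.097 - (3.7)·0.749) / (11.9) = 1.019
  x_3 = (-12 - (3.4)·-0.711 - (-3)·1.019 - (1.5)·0.749) / (-8.9) = 0.859
  x_4 = (3 - (-1)·-0.711 - (-2)·1.019 - (0.7)·0.859) / (5.7) = 0.654
Change: (-1.399, 0.345, -0.238, -0.095) → max |·| = 1.399

1.399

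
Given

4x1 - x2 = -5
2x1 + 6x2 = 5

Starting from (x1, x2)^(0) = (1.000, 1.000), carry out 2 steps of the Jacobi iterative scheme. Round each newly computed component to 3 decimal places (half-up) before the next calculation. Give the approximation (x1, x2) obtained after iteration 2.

Iteration 1:
  x1 = (-5 - (-1)·1.000) / (4) = -1.000
  x2 = (5 - (2)·1.000) / (6) = 0.500
Iteration 2:
  x1 = (-5 - (-1)·0.500) / (4) = -1.125
  x2 = (5 - (2)·-1.000) / (6) = 1.167

(-1.125, 1.167)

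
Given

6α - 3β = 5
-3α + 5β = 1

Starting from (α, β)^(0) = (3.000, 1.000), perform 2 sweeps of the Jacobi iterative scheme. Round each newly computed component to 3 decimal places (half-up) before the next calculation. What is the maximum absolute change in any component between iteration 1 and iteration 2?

Iteration 1:
  α = (5 - (-3)·1.000) / (6) = 1.333
  β = (1 - (-3)·3.000) / (5) = 2.000
Iteration 2:
  α = (5 - (-3)·2.000) / (6) = 1.833
  β = (1 - (-3)·1.333) / (5) = 1.000
Change: (0.500, -1.000) → max |·| = 1.000

1.000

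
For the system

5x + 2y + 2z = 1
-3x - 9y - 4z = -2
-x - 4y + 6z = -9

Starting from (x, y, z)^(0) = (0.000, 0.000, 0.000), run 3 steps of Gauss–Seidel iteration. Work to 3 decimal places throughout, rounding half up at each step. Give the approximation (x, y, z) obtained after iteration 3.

Iteration 1:
  x = (1 - (2)·0.000 - (2)·0.000) / (5) = 0.200
  y = (-2 - (-3)·0.200 - (-4)·0.000) / (-9) = 0.156
  z = (-9 - (-1)·0.200 - (-4)·0.156) / (6) = -1.363
Iteration 2:
  x = (1 - (2)·0.156 - (2)·-1.363) / (5) = 0.683
  y = (-2 - (-3)·0.683 - (-4)·-1.363) / (-9) = 0.600
  z = (-9 - (-1)·0.683 - (-4)·0.600) / (6) = -0.986
Iteration 3:
  x = (1 - (2)·0.600 - (2)·-0.986) / (5) = 0.354
  y = (-2 - (-3)·0.354 - (-4)·-0.986) / (-9) = 0.542
  z = (-9 - (-1)·0.354 - (-4)·0.542) / (6) = -1.080

(0.354, 0.542, -1.080)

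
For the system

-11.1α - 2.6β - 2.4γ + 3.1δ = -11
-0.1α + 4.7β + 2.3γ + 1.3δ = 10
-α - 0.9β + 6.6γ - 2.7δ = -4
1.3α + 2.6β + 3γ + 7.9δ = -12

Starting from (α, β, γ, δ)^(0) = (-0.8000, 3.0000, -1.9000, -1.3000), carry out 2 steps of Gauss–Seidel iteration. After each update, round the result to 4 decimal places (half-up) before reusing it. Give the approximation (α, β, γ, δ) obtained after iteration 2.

Iteration 1:
  α = (-11 - (-2.6)·3.0000 - (-2.4)·-1.9000 - (3.1)·-1.3000) / (-11.1) = 0.3360
  β = (10 - (-0.1)·0.3360 - (2.3)·-1.9000 - (1.3)·-1.3000) / (4.7) = 3.4242
  γ = (-4 - (-1)·0.3360 - (-0.9)·3.4242 - (-2.7)·-1.3000) / (6.6) = -0.6200
  δ = (-12 - (1.3)·0.3360 - (2.6)·3.4242 - (3)·-0.6200) / (7.9) = -2.4658
Iteration 2:
  α = (-11 - (-2.6)·3.4242 - (-2.4)·-0.6200 - (3.1)·-2.4658) / (-11.1) = -0.3657
  β = (10 - (-0.1)·-0.3657 - (2.3)·-0.6200 - (1.3)·-2.4658) / (4.7) = 3.1053
  γ = (-4 - (-1)·-0.3657 - (-0.9)·3.1053 - (-2.7)·-2.4658) / (6.6) = -1.2468
  δ = (-12 - (1.3)·-0.3657 - (2.6)·3.1053 - (3)·-1.2468) / (7.9) = -2.0073

(-0.3657, 3.1053, -1.2468, -2.0073)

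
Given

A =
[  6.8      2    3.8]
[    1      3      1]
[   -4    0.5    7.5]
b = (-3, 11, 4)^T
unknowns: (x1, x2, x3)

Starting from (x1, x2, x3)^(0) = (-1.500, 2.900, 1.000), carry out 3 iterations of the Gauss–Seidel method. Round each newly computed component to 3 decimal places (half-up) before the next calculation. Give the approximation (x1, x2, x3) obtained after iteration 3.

(-1.487, 4.294, -0.546)

Iteration 1:
  x1 = (-3 - (2)·2.900 - (3.8)·1.000) / (6.8) = -1.853
  x2 = (11 - (1)·-1.853 - (1)·1.000) / (3) = 3.951
  x3 = (4 - (-4)·-1.853 - (0.5)·3.951) / (7.5) = -0.718
Iteration 2:
  x1 = (-3 - (2)·3.951 - (3.8)·-0.718) / (6.8) = -1.202
  x2 = (11 - (1)·-1.202 - (1)·-0.718) / (3) = 4.307
  x3 = (4 - (-4)·-1.202 - (0.5)·4.307) / (7.5) = -0.395
Iteration 3:
  x1 = (-3 - (2)·4.307 - (3.8)·-0.395) / (6.8) = -1.487
  x2 = (11 - (1)·-1.487 - (1)·-0.395) / (3) = 4.294
  x3 = (4 - (-4)·-1.487 - (0.5)·4.294) / (7.5) = -0.546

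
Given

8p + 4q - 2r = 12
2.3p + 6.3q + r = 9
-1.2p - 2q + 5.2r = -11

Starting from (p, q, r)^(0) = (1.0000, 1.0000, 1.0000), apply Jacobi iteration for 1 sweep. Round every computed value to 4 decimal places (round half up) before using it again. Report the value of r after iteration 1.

Iteration 1:
  p = (12 - (4)·1.0000 - (-2)·1.0000) / (8) = 1.2500
  q = (9 - (2.3)·1.0000 - (1)·1.0000) / (6.3) = 0.9048
  r = (-11 - (-1.2)·1.0000 - (-2)·1.0000) / (5.2) = -1.5000

-1.5000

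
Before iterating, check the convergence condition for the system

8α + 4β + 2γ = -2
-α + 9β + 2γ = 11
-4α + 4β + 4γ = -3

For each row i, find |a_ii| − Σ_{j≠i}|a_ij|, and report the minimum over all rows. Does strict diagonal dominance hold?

-4

row 1: |8| − (4+2) = 2
row 2: |9| − (1+2) = 6
row 3: |4| − (4+4) = -4
minimum over rows = -4 → not strictly diagonally dominant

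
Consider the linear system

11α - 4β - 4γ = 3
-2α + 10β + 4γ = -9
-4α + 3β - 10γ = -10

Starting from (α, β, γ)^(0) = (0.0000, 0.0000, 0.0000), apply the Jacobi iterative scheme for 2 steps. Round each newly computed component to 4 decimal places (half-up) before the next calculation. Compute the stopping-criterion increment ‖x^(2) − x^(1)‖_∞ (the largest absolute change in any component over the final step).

0.3791

Iteration 1:
  α = (3 - (-4)·0.0000 - (-4)·0.0000) / (11) = 0.2727
  β = (-9 - (-2)·0.0000 - (4)·0.0000) / (10) = -0.9000
  γ = (-10 - (-4)·0.0000 - (3)·0.0000) / (-10) = 1.0000
Iteration 2:
  α = (3 - (-4)·-0.9000 - (-4)·1.0000) / (11) = 0.3091
  β = (-9 - (-2)·0.2727 - (4)·1.0000) / (10) = -1.2455
  γ = (-10 - (-4)·0.2727 - (3)·-0.9000) / (-10) = 0.6209
Change: (0.0364, -0.3455, -0.3791) → max |·| = 0.3791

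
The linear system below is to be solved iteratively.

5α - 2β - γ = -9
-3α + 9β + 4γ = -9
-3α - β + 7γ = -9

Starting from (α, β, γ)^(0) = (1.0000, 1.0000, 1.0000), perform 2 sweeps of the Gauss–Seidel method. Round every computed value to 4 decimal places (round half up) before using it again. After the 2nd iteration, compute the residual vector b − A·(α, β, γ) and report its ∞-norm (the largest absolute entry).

2.5565

Iteration 1:
  α = (-9 - (-2)·1.0000 - (-1)·1.0000) / (5) = -1.2000
  β = (-9 - (-3)·-1.2000 - (4)·1.0000) / (9) = -1.8444
  γ = (-9 - (-3)·-1.2000 - (-1)·-1.8444) / (7) = -2.0635
Iteration 2:
  α = (-9 - (-2)·-1.8444 - (-1)·-2.0635) / (5) = -2.9505
  β = (-9 - (-3)·-2.9505 - (4)·-2.0635) / (9) = -1.0664
  γ = (-9 - (-3)·-2.9505 - (-1)·-1.0664) / (7) = -2.7026
Residual b − A·x = (0.9171, 2.5565, 0.0003); ∞-norm = 2.5565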